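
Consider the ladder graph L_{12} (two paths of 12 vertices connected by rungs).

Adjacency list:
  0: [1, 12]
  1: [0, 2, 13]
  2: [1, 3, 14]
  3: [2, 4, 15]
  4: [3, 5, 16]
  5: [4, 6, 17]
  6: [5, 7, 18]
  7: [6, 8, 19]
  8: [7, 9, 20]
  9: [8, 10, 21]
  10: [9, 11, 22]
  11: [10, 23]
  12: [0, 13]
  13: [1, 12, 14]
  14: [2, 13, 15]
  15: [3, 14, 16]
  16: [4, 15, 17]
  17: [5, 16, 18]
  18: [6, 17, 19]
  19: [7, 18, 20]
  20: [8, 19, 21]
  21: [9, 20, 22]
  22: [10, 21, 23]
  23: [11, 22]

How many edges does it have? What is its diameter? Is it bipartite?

Ladder graph L_{12}: 12 rungs + 2 * (12-1) path edges = 12 + 22 = 34 edges.
Diameter = 12.
Ladder graphs are bipartite (alternating coloring along each path).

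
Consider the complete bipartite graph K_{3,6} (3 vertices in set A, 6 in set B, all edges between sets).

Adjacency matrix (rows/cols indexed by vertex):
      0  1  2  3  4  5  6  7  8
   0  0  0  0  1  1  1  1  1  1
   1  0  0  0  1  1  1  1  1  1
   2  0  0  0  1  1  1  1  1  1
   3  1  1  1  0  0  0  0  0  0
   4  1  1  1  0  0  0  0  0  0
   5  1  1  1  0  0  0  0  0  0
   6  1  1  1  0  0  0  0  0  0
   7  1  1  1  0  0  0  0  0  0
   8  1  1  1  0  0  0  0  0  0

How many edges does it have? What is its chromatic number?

K_{3,6} has 3 * 6 = 18 edges.
Bipartite graphs have chromatic number 2 (color each partition differently).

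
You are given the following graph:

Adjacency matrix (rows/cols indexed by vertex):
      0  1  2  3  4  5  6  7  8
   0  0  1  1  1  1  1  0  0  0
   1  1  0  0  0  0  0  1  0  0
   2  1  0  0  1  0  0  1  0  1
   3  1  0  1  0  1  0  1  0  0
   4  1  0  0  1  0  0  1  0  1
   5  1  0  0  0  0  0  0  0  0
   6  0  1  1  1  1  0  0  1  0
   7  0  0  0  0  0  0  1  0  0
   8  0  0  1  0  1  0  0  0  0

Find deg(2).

Vertex 2 has neighbors [0, 3, 6, 8], so deg(2) = 4.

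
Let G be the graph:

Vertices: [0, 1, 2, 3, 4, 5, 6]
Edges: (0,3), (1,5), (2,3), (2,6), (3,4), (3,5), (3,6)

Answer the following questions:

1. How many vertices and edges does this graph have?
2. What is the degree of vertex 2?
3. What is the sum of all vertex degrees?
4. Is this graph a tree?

Count: 7 vertices, 7 edges.
Vertex 2 has neighbors [3, 6], degree = 2.
Handshaking lemma: 2 * 7 = 14.
A tree on 7 vertices has 6 edges. This graph has 7 edges (1 extra). Not a tree.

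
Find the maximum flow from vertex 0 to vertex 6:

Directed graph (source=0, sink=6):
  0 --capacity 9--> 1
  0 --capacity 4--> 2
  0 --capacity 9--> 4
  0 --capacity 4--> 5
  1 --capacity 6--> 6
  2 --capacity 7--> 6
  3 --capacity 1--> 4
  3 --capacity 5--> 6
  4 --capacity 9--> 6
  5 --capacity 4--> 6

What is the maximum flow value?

Computing max flow:
  Flow on (0->1): 6/9
  Flow on (0->2): 4/4
  Flow on (0->4): 9/9
  Flow on (0->5): 4/4
  Flow on (1->6): 6/6
  Flow on (2->6): 4/7
  Flow on (4->6): 9/9
  Flow on (5->6): 4/4
Maximum flow = 23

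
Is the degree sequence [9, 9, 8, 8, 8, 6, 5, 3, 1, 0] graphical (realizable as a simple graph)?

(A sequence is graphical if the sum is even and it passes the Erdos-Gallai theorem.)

Sum of degrees = 57. Sum is odd, so the sequence is NOT graphical.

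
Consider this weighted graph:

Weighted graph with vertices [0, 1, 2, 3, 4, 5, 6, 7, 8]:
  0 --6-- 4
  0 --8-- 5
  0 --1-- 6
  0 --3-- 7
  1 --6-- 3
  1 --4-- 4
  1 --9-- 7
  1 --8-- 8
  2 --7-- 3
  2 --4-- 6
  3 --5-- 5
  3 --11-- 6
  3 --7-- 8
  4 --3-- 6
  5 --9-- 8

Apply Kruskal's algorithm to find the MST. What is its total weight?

Applying Kruskal's algorithm (sort edges by weight, add if no cycle):
  Add (0,6) w=1
  Add (0,7) w=3
  Add (4,6) w=3
  Add (1,4) w=4
  Add (2,6) w=4
  Add (3,5) w=5
  Skip (0,4) w=6 (creates cycle)
  Add (1,3) w=6
  Skip (2,3) w=7 (creates cycle)
  Add (3,8) w=7
  Skip (0,5) w=8 (creates cycle)
  Skip (1,8) w=8 (creates cycle)
  Skip (1,7) w=9 (creates cycle)
  Skip (5,8) w=9 (creates cycle)
  Skip (3,6) w=11 (creates cycle)
MST weight = 33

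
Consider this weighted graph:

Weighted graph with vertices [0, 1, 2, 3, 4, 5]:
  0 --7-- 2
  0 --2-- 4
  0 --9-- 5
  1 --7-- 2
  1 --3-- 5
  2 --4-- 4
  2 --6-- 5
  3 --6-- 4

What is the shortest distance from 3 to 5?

Using Dijkstra's algorithm from vertex 3:
Shortest path: 3 -> 4 -> 2 -> 5
Total weight: 6 + 4 + 6 = 16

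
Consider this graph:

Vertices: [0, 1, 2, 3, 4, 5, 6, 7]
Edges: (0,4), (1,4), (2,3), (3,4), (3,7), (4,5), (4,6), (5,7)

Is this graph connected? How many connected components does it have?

Checking connectivity: the graph has 1 connected component(s).
All vertices are reachable from each other. The graph IS connected.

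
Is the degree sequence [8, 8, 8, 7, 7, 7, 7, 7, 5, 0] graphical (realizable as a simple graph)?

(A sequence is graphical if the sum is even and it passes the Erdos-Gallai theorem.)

Sum of degrees = 64. Sum is even and passes Erdos-Gallai. The sequence IS graphical.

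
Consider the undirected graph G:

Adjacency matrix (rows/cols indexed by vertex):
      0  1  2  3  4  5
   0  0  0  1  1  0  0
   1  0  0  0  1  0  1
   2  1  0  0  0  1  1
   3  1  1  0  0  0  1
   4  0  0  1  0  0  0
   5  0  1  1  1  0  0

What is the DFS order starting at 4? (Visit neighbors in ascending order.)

DFS from vertex 4 (neighbors processed in ascending order):
Visit order: 4, 2, 0, 3, 1, 5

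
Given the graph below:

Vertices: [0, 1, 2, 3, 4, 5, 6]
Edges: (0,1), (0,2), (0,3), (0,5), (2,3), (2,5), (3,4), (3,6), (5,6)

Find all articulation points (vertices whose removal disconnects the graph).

An articulation point is a vertex whose removal disconnects the graph.
Articulation points: [0, 3]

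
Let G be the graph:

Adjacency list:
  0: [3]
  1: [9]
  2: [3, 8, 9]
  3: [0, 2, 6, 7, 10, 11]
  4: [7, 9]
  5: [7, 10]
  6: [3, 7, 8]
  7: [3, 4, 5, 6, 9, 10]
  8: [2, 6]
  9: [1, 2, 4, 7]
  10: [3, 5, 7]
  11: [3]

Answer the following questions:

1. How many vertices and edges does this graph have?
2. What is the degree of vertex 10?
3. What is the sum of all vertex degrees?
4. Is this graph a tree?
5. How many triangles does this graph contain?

Count: 12 vertices, 17 edges.
Vertex 10 has neighbors [3, 5, 7], degree = 3.
Handshaking lemma: 2 * 17 = 34.
A tree on 12 vertices has 11 edges. This graph has 17 edges (6 extra). Not a tree.
Number of triangles = 4.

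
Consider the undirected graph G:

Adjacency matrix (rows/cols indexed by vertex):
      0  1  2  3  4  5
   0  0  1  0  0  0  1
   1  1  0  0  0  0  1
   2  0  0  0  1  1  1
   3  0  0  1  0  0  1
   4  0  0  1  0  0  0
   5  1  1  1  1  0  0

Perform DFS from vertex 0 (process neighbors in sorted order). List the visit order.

DFS from vertex 0 (neighbors processed in ascending order):
Visit order: 0, 1, 5, 2, 3, 4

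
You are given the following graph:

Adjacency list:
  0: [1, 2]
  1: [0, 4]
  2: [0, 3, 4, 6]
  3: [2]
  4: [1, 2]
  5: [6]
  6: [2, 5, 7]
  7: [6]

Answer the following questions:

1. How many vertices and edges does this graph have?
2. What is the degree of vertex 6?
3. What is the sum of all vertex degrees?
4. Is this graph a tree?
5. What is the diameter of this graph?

Count: 8 vertices, 8 edges.
Vertex 6 has neighbors [2, 5, 7], degree = 3.
Handshaking lemma: 2 * 8 = 16.
A tree on 8 vertices has 7 edges. This graph has 8 edges (1 extra). Not a tree.
Diameter (longest shortest path) = 4.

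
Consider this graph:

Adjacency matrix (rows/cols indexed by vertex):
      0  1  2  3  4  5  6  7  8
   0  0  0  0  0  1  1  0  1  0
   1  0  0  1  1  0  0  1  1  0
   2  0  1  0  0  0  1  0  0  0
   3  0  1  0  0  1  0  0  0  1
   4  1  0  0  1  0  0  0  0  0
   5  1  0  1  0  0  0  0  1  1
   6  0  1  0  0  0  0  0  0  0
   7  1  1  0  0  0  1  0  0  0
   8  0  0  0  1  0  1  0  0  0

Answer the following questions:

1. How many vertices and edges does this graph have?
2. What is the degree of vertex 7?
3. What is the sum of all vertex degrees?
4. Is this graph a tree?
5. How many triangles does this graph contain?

Count: 9 vertices, 12 edges.
Vertex 7 has neighbors [0, 1, 5], degree = 3.
Handshaking lemma: 2 * 12 = 24.
A tree on 9 vertices has 8 edges. This graph has 12 edges (4 extra). Not a tree.
Number of triangles = 1.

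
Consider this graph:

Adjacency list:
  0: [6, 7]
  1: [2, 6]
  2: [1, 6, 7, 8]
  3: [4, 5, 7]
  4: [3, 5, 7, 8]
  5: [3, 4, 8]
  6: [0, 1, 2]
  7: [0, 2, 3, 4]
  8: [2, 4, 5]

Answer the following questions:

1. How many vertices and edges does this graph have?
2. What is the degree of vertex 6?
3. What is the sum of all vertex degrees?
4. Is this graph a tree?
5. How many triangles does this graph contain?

Count: 9 vertices, 14 edges.
Vertex 6 has neighbors [0, 1, 2], degree = 3.
Handshaking lemma: 2 * 14 = 28.
A tree on 9 vertices has 8 edges. This graph has 14 edges (6 extra). Not a tree.
Number of triangles = 4.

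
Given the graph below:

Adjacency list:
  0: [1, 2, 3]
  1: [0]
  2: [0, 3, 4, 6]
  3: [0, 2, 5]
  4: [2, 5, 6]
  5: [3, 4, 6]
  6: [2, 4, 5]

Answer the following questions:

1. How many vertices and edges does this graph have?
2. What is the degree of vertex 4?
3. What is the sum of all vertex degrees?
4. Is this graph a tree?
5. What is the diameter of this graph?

Count: 7 vertices, 10 edges.
Vertex 4 has neighbors [2, 5, 6], degree = 3.
Handshaking lemma: 2 * 10 = 20.
A tree on 7 vertices has 6 edges. This graph has 10 edges (4 extra). Not a tree.
Diameter (longest shortest path) = 3.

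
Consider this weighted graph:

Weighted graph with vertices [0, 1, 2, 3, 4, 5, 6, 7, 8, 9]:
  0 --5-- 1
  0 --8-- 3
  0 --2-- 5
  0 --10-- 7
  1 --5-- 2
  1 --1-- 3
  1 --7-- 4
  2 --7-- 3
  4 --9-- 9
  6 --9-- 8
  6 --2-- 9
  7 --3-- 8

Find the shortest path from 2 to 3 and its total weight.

Using Dijkstra's algorithm from vertex 2:
Shortest path: 2 -> 1 -> 3
Total weight: 5 + 1 = 6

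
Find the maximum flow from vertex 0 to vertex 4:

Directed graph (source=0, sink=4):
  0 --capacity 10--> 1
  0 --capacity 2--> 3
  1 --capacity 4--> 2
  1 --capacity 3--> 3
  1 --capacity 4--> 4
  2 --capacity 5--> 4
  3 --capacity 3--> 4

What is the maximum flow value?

Computing max flow:
  Flow on (0->1): 9/10
  Flow on (0->3): 2/2
  Flow on (1->2): 4/4
  Flow on (1->3): 1/3
  Flow on (1->4): 4/4
  Flow on (2->4): 4/5
  Flow on (3->4): 3/3
Maximum flow = 11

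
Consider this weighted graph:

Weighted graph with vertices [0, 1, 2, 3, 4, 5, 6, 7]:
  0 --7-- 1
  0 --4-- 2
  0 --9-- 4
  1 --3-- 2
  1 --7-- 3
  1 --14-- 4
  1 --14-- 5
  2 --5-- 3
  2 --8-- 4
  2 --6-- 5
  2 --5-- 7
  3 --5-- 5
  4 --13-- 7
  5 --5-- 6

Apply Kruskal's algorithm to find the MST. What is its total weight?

Applying Kruskal's algorithm (sort edges by weight, add if no cycle):
  Add (1,2) w=3
  Add (0,2) w=4
  Add (2,7) w=5
  Add (2,3) w=5
  Add (3,5) w=5
  Add (5,6) w=5
  Skip (2,5) w=6 (creates cycle)
  Skip (0,1) w=7 (creates cycle)
  Skip (1,3) w=7 (creates cycle)
  Add (2,4) w=8
  Skip (0,4) w=9 (creates cycle)
  Skip (4,7) w=13 (creates cycle)
  Skip (1,4) w=14 (creates cycle)
  Skip (1,5) w=14 (creates cycle)
MST weight = 35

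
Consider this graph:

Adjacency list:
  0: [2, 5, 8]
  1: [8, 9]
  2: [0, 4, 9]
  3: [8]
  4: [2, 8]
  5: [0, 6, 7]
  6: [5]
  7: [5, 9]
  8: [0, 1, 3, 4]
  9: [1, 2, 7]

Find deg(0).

Vertex 0 has neighbors [2, 5, 8], so deg(0) = 3.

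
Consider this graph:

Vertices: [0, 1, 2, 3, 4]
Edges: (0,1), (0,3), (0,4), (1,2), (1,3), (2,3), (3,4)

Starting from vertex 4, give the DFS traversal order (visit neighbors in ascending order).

DFS from vertex 4 (neighbors processed in ascending order):
Visit order: 4, 0, 1, 2, 3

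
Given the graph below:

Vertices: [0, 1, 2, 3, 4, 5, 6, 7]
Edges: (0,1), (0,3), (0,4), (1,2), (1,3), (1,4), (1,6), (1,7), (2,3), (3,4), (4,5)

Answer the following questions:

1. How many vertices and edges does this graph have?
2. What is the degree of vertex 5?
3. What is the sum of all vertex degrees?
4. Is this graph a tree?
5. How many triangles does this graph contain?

Count: 8 vertices, 11 edges.
Vertex 5 has neighbors [4], degree = 1.
Handshaking lemma: 2 * 11 = 22.
A tree on 8 vertices has 7 edges. This graph has 11 edges (4 extra). Not a tree.
Number of triangles = 5.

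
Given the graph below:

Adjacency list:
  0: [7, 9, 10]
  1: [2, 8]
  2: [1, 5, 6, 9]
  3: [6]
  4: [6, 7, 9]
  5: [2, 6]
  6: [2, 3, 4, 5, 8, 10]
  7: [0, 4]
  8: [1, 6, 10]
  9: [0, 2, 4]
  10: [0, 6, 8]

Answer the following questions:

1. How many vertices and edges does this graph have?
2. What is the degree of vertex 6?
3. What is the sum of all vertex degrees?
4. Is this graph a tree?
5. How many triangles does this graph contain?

Count: 11 vertices, 16 edges.
Vertex 6 has neighbors [2, 3, 4, 5, 8, 10], degree = 6.
Handshaking lemma: 2 * 16 = 32.
A tree on 11 vertices has 10 edges. This graph has 16 edges (6 extra). Not a tree.
Number of triangles = 2.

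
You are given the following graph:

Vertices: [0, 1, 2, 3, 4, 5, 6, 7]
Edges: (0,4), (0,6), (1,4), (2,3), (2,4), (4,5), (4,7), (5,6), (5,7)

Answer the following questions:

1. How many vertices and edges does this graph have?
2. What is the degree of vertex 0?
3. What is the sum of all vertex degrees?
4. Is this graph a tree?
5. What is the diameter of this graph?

Count: 8 vertices, 9 edges.
Vertex 0 has neighbors [4, 6], degree = 2.
Handshaking lemma: 2 * 9 = 18.
A tree on 8 vertices has 7 edges. This graph has 9 edges (2 extra). Not a tree.
Diameter (longest shortest path) = 4.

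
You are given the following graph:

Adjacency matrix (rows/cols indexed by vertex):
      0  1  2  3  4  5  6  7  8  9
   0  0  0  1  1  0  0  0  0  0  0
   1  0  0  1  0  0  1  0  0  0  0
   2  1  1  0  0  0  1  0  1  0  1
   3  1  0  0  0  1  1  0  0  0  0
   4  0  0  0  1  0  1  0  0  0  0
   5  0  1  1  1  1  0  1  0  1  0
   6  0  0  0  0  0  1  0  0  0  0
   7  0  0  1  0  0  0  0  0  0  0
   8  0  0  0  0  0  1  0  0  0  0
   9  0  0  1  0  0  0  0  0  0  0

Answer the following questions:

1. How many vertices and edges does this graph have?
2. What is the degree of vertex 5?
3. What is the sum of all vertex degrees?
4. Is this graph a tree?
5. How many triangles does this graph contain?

Count: 10 vertices, 12 edges.
Vertex 5 has neighbors [1, 2, 3, 4, 6, 8], degree = 6.
Handshaking lemma: 2 * 12 = 24.
A tree on 10 vertices has 9 edges. This graph has 12 edges (3 extra). Not a tree.
Number of triangles = 2.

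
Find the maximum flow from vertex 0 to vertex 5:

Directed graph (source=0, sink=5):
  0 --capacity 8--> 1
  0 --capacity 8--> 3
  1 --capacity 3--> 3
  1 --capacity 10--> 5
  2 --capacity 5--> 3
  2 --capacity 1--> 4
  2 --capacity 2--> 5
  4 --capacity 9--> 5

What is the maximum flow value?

Computing max flow:
  Flow on (0->1): 8/8
  Flow on (1->5): 8/10
Maximum flow = 8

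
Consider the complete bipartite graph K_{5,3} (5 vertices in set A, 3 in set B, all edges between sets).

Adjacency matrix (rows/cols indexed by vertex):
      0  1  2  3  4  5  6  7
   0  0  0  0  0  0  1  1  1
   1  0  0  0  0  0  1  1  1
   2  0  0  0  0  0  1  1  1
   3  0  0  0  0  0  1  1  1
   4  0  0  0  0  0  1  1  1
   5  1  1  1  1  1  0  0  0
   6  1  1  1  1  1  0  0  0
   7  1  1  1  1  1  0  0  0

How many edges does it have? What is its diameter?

K_{5,3} has 5 * 3 = 15 edges.
Any vertex reaches any opposite-side vertex in 1 step; same-side vertices reach in 2 steps via any opposite-side vertex.
Diameter = 2.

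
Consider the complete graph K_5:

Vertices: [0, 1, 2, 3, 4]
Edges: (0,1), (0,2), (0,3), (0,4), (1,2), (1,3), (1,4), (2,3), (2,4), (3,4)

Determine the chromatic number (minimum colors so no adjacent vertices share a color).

In K_5, every vertex is adjacent to every other vertex.
Each vertex needs a unique color.
Chromatic number = 5.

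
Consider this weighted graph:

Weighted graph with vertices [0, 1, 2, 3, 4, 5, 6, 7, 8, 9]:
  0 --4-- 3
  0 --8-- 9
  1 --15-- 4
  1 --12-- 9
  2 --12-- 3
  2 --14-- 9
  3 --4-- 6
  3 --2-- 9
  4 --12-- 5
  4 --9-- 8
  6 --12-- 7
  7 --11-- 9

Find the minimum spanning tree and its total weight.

Applying Kruskal's algorithm (sort edges by weight, add if no cycle):
  Add (3,9) w=2
  Add (0,3) w=4
  Add (3,6) w=4
  Skip (0,9) w=8 (creates cycle)
  Add (4,8) w=9
  Add (7,9) w=11
  Add (1,9) w=12
  Add (2,3) w=12
  Add (4,5) w=12
  Skip (6,7) w=12 (creates cycle)
  Skip (2,9) w=14 (creates cycle)
  Add (1,4) w=15
MST weight = 81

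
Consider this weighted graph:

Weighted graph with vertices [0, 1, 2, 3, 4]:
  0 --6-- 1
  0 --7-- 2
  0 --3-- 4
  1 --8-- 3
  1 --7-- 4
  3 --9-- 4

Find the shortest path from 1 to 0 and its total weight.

Using Dijkstra's algorithm from vertex 1:
Shortest path: 1 -> 0
Total weight: 6 = 6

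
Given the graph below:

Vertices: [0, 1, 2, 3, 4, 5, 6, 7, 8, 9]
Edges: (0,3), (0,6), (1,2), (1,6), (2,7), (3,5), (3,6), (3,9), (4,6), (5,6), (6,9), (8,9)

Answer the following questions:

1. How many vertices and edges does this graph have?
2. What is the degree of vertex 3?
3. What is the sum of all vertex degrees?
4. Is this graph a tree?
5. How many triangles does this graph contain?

Count: 10 vertices, 12 edges.
Vertex 3 has neighbors [0, 5, 6, 9], degree = 4.
Handshaking lemma: 2 * 12 = 24.
A tree on 10 vertices has 9 edges. This graph has 12 edges (3 extra). Not a tree.
Number of triangles = 3.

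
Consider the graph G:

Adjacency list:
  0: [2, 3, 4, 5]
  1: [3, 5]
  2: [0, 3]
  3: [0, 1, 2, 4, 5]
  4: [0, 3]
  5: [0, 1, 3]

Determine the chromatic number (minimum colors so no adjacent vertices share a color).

The graph has a maximum clique of size 3 (lower bound on chromatic number).
A valid 3-coloring: {0: 1, 1: 1, 2: 2, 3: 0, 4: 2, 5: 2}.
Chromatic number = 3.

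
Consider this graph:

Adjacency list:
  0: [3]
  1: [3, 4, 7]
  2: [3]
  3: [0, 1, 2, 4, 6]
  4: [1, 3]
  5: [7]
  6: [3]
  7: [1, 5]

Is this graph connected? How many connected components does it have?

Checking connectivity: the graph has 1 connected component(s).
All vertices are reachable from each other. The graph IS connected.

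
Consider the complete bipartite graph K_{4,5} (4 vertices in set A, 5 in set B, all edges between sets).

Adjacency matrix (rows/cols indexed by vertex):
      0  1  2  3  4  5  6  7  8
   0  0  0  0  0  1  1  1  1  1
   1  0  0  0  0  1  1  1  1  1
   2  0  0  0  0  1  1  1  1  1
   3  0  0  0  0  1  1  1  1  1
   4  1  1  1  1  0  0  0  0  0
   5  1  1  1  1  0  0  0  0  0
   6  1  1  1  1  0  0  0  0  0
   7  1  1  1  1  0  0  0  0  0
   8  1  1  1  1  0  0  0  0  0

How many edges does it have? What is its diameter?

K_{4,5} has 4 * 5 = 20 edges.
Any vertex reaches any opposite-side vertex in 1 step; same-side vertices reach in 2 steps via any opposite-side vertex.
Diameter = 2.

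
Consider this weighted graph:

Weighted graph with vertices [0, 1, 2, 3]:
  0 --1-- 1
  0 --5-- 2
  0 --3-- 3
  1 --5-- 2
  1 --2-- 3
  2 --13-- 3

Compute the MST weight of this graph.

Applying Kruskal's algorithm (sort edges by weight, add if no cycle):
  Add (0,1) w=1
  Add (1,3) w=2
  Skip (0,3) w=3 (creates cycle)
  Add (0,2) w=5
  Skip (1,2) w=5 (creates cycle)
  Skip (2,3) w=13 (creates cycle)
MST weight = 8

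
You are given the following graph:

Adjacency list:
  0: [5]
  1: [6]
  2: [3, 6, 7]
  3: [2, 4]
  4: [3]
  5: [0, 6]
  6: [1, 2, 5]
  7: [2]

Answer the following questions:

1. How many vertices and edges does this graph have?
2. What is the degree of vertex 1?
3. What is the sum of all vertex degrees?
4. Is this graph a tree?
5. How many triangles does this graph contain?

Count: 8 vertices, 7 edges.
Vertex 1 has neighbors [6], degree = 1.
Handshaking lemma: 2 * 7 = 14.
A graph is a tree iff it is connected and has exactly n-1 edges. This graph is connected (all 8 vertices in one component) and has 8-1 = 7 edges. It is a tree.
Number of triangles = 0.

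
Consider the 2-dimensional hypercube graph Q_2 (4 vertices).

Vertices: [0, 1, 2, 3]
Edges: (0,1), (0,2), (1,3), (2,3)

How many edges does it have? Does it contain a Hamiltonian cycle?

Q_2 has 4 * 2 / 2 = 4 edges.
Q_2 (d >= 2) always has a Hamiltonian cycle: a 2-bit cyclic Gray code visits every vertex exactly once and returns to the start.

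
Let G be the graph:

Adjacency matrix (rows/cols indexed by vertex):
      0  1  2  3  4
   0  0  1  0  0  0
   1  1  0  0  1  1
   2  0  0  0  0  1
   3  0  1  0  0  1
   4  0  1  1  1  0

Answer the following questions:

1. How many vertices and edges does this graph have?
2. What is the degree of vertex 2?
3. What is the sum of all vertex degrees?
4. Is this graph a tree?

Count: 5 vertices, 5 edges.
Vertex 2 has neighbors [4], degree = 1.
Handshaking lemma: 2 * 5 = 10.
A tree on 5 vertices has 4 edges. This graph has 5 edges (1 extra). Not a tree.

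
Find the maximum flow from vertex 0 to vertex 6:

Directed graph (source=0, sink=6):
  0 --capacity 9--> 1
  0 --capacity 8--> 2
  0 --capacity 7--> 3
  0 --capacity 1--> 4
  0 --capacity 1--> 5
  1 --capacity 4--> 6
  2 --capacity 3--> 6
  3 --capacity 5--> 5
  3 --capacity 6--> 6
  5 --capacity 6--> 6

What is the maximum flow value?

Computing max flow:
  Flow on (0->1): 4/9
  Flow on (0->2): 3/8
  Flow on (0->3): 7/7
  Flow on (0->5): 1/1
  Flow on (1->6): 4/4
  Flow on (2->6): 3/3
  Flow on (3->5): 1/5
  Flow on (3->6): 6/6
  Flow on (5->6): 2/6
Maximum flow = 15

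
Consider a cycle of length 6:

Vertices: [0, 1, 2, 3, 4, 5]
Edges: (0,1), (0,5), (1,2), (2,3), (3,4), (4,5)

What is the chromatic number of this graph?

This is an even cycle (C_6). Even cycles are bipartite.
Chromatic number = 2.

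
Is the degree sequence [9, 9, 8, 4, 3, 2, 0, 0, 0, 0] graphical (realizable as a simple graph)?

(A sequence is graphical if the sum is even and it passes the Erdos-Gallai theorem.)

Sum of degrees = 35. Sum is odd, so the sequence is NOT graphical.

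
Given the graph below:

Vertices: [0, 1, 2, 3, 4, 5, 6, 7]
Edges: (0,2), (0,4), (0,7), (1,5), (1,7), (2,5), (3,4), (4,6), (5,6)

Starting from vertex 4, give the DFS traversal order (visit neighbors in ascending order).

DFS from vertex 4 (neighbors processed in ascending order):
Visit order: 4, 0, 2, 5, 1, 7, 6, 3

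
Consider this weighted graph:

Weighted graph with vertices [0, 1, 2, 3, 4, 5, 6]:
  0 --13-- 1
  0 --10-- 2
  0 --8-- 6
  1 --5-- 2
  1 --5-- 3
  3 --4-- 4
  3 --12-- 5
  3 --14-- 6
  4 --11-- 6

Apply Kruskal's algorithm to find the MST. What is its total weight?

Applying Kruskal's algorithm (sort edges by weight, add if no cycle):
  Add (3,4) w=4
  Add (1,3) w=5
  Add (1,2) w=5
  Add (0,6) w=8
  Add (0,2) w=10
  Skip (4,6) w=11 (creates cycle)
  Add (3,5) w=12
  Skip (0,1) w=13 (creates cycle)
  Skip (3,6) w=14 (creates cycle)
MST weight = 44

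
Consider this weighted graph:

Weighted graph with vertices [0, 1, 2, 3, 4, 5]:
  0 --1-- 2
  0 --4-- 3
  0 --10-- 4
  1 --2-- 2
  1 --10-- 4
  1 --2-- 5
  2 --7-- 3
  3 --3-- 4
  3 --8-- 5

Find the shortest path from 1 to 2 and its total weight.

Using Dijkstra's algorithm from vertex 1:
Shortest path: 1 -> 2
Total weight: 2 = 2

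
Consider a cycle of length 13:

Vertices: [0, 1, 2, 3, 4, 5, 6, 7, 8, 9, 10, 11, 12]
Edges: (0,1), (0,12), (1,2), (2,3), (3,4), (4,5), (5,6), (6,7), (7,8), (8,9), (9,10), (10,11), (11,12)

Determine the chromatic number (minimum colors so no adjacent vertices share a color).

This is an odd cycle (C_13). Odd cycles are not bipartite (any 2-coloring forces two adjacent vertices to match), and 3 colors suffice.
Chromatic number = 3.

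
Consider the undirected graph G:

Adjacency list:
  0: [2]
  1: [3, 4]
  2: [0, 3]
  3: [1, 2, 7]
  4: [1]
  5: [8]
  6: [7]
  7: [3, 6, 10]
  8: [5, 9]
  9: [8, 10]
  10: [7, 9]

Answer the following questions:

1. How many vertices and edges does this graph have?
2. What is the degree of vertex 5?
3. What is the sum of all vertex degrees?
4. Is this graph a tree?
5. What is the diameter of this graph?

Count: 11 vertices, 10 edges.
Vertex 5 has neighbors [8], degree = 1.
Handshaking lemma: 2 * 10 = 20.
A graph is a tree iff it is connected and has exactly n-1 edges. This graph is connected (all 11 vertices in one component) and has 11-1 = 10 edges. It is a tree.
Diameter (longest shortest path) = 7.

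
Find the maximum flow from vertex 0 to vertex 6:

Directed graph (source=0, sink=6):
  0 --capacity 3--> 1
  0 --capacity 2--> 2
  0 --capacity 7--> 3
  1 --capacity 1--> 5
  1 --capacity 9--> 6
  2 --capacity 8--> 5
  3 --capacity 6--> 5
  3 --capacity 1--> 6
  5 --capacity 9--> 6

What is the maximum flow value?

Computing max flow:
  Flow on (0->1): 3/3
  Flow on (0->2): 2/2
  Flow on (0->3): 7/7
  Flow on (1->6): 3/9
  Flow on (2->5): 2/8
  Flow on (3->5): 6/6
  Flow on (3->6): 1/1
  Flow on (5->6): 8/9
Maximum flow = 12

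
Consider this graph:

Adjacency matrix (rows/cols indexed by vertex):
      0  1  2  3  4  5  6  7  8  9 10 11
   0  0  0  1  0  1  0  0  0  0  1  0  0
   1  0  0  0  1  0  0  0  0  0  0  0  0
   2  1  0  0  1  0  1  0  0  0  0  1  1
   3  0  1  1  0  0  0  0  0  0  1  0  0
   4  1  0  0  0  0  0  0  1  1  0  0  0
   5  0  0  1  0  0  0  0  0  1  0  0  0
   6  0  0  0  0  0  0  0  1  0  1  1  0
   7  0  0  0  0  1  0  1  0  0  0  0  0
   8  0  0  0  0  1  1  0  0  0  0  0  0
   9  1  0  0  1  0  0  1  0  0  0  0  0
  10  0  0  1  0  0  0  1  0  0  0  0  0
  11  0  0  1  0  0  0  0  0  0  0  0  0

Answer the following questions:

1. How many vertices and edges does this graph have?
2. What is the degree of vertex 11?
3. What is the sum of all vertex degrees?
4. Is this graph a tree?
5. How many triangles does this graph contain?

Count: 12 vertices, 15 edges.
Vertex 11 has neighbors [2], degree = 1.
Handshaking lemma: 2 * 15 = 30.
A tree on 12 vertices has 11 edges. This graph has 15 edges (4 extra). Not a tree.
Number of triangles = 0.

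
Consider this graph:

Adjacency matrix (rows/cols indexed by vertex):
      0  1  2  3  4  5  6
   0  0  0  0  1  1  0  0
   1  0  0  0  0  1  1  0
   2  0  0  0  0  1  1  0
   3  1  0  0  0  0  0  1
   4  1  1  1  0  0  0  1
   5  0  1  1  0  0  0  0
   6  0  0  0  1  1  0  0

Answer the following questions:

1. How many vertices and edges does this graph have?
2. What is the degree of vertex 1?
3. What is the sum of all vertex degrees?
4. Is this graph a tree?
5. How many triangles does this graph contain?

Count: 7 vertices, 8 edges.
Vertex 1 has neighbors [4, 5], degree = 2.
Handshaking lemma: 2 * 8 = 16.
A tree on 7 vertices has 6 edges. This graph has 8 edges (2 extra). Not a tree.
Number of triangles = 0.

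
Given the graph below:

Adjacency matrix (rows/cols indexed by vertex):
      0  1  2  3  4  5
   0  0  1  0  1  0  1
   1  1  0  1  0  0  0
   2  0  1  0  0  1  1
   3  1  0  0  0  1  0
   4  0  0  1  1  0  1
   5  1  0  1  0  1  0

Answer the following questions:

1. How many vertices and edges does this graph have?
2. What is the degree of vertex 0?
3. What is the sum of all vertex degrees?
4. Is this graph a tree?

Count: 6 vertices, 8 edges.
Vertex 0 has neighbors [1, 3, 5], degree = 3.
Handshaking lemma: 2 * 8 = 16.
A tree on 6 vertices has 5 edges. This graph has 8 edges (3 extra). Not a tree.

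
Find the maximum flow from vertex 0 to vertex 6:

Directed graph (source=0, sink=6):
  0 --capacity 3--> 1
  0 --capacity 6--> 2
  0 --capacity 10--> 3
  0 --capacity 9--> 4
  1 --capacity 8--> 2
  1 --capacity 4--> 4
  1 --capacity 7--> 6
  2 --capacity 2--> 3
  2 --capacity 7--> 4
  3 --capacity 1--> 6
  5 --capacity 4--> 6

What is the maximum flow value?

Computing max flow:
  Flow on (0->1): 3/3
  Flow on (0->2): 1/6
  Flow on (1->6): 3/7
  Flow on (2->3): 1/2
  Flow on (3->6): 1/1
Maximum flow = 4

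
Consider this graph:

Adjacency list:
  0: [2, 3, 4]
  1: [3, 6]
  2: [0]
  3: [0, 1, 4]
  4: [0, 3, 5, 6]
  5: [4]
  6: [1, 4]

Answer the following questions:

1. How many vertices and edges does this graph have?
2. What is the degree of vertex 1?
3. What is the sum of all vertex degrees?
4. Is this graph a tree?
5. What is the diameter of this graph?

Count: 7 vertices, 8 edges.
Vertex 1 has neighbors [3, 6], degree = 2.
Handshaking lemma: 2 * 8 = 16.
A tree on 7 vertices has 6 edges. This graph has 8 edges (2 extra). Not a tree.
Diameter (longest shortest path) = 3.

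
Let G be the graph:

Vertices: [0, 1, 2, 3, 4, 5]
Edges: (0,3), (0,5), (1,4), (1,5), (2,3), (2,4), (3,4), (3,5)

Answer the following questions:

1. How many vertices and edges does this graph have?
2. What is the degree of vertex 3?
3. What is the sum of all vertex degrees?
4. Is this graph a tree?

Count: 6 vertices, 8 edges.
Vertex 3 has neighbors [0, 2, 4, 5], degree = 4.
Handshaking lemma: 2 * 8 = 16.
A tree on 6 vertices has 5 edges. This graph has 8 edges (3 extra). Not a tree.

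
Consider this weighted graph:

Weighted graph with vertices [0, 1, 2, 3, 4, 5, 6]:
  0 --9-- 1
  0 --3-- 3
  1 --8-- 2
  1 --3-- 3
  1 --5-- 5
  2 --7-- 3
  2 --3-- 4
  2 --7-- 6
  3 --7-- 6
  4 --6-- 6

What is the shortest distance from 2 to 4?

Using Dijkstra's algorithm from vertex 2:
Shortest path: 2 -> 4
Total weight: 3 = 3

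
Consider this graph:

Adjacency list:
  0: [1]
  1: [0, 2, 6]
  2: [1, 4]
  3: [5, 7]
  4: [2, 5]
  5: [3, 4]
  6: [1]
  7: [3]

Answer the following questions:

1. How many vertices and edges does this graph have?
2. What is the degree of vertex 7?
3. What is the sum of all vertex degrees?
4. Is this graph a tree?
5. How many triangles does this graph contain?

Count: 8 vertices, 7 edges.
Vertex 7 has neighbors [3], degree = 1.
Handshaking lemma: 2 * 7 = 14.
A graph is a tree iff it is connected and has exactly n-1 edges. This graph is connected (all 8 vertices in one component) and has 8-1 = 7 edges. It is a tree.
Number of triangles = 0.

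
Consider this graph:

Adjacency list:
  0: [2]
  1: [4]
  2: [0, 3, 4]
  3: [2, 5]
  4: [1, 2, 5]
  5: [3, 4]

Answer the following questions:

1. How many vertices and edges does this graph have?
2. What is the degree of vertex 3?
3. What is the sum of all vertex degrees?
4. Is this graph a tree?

Count: 6 vertices, 6 edges.
Vertex 3 has neighbors [2, 5], degree = 2.
Handshaking lemma: 2 * 6 = 12.
A tree on 6 vertices has 5 edges. This graph has 6 edges (1 extra). Not a tree.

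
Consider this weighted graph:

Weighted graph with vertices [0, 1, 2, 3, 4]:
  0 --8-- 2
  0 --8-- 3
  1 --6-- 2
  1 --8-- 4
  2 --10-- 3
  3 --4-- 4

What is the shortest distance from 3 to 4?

Using Dijkstra's algorithm from vertex 3:
Shortest path: 3 -> 4
Total weight: 4 = 4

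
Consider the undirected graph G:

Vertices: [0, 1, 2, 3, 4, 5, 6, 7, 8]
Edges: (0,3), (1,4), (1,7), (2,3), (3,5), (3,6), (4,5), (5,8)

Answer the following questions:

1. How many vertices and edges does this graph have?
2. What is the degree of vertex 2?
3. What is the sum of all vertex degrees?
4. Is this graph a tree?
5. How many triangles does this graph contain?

Count: 9 vertices, 8 edges.
Vertex 2 has neighbors [3], degree = 1.
Handshaking lemma: 2 * 8 = 16.
A graph is a tree iff it is connected and has exactly n-1 edges. This graph is connected (all 9 vertices in one component) and has 9-1 = 8 edges. It is a tree.
Number of triangles = 0.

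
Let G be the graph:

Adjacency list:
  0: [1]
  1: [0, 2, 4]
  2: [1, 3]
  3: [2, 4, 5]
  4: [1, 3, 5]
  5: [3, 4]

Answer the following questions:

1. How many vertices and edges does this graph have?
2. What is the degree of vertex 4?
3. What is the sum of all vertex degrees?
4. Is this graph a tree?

Count: 6 vertices, 7 edges.
Vertex 4 has neighbors [1, 3, 5], degree = 3.
Handshaking lemma: 2 * 7 = 14.
A tree on 6 vertices has 5 edges. This graph has 7 edges (2 extra). Not a tree.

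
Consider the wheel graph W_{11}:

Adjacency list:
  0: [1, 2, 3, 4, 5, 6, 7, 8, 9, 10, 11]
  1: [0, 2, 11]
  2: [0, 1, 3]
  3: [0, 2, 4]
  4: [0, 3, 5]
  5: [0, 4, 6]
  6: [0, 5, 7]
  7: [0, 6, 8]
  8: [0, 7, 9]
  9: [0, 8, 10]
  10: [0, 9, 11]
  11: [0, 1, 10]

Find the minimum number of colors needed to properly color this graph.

W_{11} = C_{11} plus a hub adjacent to every cycle vertex.
The outer cycle needs 3 colors (odd cycle); the hub is adjacent to all of them so needs a fresh color.
Chromatic number = 3 + 1 = 4.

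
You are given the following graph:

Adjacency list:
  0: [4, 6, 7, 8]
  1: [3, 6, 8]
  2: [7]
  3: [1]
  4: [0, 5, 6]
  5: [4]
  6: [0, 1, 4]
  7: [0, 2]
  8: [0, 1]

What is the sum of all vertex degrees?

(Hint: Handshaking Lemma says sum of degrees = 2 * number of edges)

Count edges: 10 edges.
By Handshaking Lemma: sum of degrees = 2 * 10 = 20.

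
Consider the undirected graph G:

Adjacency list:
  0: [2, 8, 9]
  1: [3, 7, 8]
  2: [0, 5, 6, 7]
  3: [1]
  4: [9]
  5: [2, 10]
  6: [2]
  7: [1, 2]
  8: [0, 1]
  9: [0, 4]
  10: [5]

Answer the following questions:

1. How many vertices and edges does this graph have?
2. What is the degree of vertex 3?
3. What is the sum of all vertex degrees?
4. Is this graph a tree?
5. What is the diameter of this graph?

Count: 11 vertices, 11 edges.
Vertex 3 has neighbors [1], degree = 1.
Handshaking lemma: 2 * 11 = 22.
A tree on 11 vertices has 10 edges. This graph has 11 edges (1 extra). Not a tree.
Diameter (longest shortest path) = 5.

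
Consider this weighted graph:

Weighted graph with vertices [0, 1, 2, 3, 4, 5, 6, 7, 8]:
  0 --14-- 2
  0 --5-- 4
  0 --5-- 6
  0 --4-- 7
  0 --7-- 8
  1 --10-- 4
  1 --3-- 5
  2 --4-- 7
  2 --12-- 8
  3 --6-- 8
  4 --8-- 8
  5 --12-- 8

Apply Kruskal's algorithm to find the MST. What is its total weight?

Applying Kruskal's algorithm (sort edges by weight, add if no cycle):
  Add (1,5) w=3
  Add (0,7) w=4
  Add (2,7) w=4
  Add (0,6) w=5
  Add (0,4) w=5
  Add (3,8) w=6
  Add (0,8) w=7
  Skip (4,8) w=8 (creates cycle)
  Add (1,4) w=10
  Skip (2,8) w=12 (creates cycle)
  Skip (5,8) w=12 (creates cycle)
  Skip (0,2) w=14 (creates cycle)
MST weight = 44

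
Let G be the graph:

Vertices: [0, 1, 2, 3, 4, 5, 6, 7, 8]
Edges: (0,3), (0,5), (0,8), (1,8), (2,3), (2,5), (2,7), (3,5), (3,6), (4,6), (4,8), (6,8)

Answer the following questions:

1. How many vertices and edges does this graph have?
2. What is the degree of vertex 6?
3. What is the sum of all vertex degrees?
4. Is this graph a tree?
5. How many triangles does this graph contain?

Count: 9 vertices, 12 edges.
Vertex 6 has neighbors [3, 4, 8], degree = 3.
Handshaking lemma: 2 * 12 = 24.
A tree on 9 vertices has 8 edges. This graph has 12 edges (4 extra). Not a tree.
Number of triangles = 3.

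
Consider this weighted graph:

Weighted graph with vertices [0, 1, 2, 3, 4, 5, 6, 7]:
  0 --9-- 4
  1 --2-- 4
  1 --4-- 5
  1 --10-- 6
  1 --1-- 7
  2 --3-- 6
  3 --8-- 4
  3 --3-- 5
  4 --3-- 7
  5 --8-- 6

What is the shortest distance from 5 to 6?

Using Dijkstra's algorithm from vertex 5:
Shortest path: 5 -> 6
Total weight: 8 = 8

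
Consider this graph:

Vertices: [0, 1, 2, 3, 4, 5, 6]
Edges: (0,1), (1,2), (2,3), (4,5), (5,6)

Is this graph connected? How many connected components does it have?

Checking connectivity: the graph has 2 connected component(s).
Components: [[0, 1, 2, 3], [4, 5, 6]]. The graph is NOT connected.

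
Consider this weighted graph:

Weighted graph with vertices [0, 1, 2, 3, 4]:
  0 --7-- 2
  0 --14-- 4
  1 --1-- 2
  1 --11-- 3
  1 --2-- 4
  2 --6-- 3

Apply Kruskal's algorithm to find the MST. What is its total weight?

Applying Kruskal's algorithm (sort edges by weight, add if no cycle):
  Add (1,2) w=1
  Add (1,4) w=2
  Add (2,3) w=6
  Add (0,2) w=7
  Skip (1,3) w=11 (creates cycle)
  Skip (0,4) w=14 (creates cycle)
MST weight = 16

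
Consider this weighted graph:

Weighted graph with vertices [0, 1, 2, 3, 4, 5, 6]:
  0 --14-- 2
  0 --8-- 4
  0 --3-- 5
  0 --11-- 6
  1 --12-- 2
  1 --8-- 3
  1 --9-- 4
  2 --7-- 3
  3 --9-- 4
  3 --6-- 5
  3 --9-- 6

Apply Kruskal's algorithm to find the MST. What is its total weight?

Applying Kruskal's algorithm (sort edges by weight, add if no cycle):
  Add (0,5) w=3
  Add (3,5) w=6
  Add (2,3) w=7
  Add (0,4) w=8
  Add (1,3) w=8
  Skip (1,4) w=9 (creates cycle)
  Skip (3,4) w=9 (creates cycle)
  Add (3,6) w=9
  Skip (0,6) w=11 (creates cycle)
  Skip (1,2) w=12 (creates cycle)
  Skip (0,2) w=14 (creates cycle)
MST weight = 41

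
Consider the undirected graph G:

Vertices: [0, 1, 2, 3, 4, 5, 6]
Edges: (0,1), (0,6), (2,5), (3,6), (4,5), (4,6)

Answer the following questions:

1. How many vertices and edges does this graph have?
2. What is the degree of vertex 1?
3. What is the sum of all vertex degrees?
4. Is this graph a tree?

Count: 7 vertices, 6 edges.
Vertex 1 has neighbors [0], degree = 1.
Handshaking lemma: 2 * 6 = 12.
A graph is a tree iff it is connected and has exactly n-1 edges. This graph is connected (all 7 vertices in one component) and has 7-1 = 6 edges. It is a tree.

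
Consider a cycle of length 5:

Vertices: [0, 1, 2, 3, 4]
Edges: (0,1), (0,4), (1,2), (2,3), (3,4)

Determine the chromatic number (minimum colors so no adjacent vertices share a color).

This is an odd cycle (C_5). Odd cycles are not bipartite (any 2-coloring forces two adjacent vertices to match), and 3 colors suffice.
Chromatic number = 3.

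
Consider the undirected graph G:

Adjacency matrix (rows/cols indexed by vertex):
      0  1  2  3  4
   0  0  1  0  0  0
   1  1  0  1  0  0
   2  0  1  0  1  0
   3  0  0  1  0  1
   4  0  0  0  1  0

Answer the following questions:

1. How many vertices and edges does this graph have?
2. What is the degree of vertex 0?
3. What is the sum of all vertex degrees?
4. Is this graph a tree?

Count: 5 vertices, 4 edges.
Vertex 0 has neighbors [1], degree = 1.
Handshaking lemma: 2 * 4 = 8.
A graph is a tree iff it is connected and has exactly n-1 edges. This graph is connected (all 5 vertices in one component) and has 5-1 = 4 edges. It is a tree.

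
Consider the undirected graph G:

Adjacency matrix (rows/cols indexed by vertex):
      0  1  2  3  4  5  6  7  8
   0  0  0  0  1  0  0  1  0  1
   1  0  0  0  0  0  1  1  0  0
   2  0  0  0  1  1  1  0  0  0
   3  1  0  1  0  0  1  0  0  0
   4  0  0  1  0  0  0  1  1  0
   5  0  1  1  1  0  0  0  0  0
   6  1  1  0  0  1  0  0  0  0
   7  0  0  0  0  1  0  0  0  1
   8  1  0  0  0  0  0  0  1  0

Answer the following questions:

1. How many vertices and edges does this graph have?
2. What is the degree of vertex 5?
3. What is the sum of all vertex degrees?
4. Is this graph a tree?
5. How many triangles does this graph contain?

Count: 9 vertices, 12 edges.
Vertex 5 has neighbors [1, 2, 3], degree = 3.
Handshaking lemma: 2 * 12 = 24.
A tree on 9 vertices has 8 edges. This graph has 12 edges (4 extra). Not a tree.
Number of triangles = 1.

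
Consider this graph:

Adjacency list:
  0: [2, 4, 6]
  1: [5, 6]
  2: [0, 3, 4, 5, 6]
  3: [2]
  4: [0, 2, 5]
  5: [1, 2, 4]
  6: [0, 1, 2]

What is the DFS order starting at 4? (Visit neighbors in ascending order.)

DFS from vertex 4 (neighbors processed in ascending order):
Visit order: 4, 0, 2, 3, 5, 1, 6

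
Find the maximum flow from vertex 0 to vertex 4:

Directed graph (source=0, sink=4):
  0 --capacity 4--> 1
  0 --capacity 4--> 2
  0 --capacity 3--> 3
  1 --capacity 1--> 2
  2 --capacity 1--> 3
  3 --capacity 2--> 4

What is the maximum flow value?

Computing max flow:
  Flow on (0->1): 1/4
  Flow on (0->3): 1/3
  Flow on (1->2): 1/1
  Flow on (2->3): 1/1
  Flow on (3->4): 2/2
Maximum flow = 2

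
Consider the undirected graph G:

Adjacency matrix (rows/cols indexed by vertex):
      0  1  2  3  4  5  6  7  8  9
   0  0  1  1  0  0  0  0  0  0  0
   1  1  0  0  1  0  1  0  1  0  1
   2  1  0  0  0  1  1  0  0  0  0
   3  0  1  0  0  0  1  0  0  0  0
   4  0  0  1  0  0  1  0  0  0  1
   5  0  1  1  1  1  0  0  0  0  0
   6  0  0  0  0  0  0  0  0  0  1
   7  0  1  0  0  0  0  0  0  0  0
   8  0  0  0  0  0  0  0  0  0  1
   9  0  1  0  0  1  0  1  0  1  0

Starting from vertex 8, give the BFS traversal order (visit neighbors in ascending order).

BFS from vertex 8 (neighbors processed in ascending order):
Visit order: 8, 9, 1, 4, 6, 0, 3, 5, 7, 2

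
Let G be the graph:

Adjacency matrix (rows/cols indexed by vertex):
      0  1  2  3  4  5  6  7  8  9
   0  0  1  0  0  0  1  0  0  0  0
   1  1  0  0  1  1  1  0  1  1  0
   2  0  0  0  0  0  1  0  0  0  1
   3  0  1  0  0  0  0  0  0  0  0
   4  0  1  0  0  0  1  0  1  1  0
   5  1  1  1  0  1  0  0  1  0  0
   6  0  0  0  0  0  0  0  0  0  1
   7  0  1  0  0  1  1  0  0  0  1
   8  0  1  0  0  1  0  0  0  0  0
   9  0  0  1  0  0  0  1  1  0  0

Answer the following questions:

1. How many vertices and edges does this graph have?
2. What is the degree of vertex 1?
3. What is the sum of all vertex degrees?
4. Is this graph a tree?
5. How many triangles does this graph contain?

Count: 10 vertices, 15 edges.
Vertex 1 has neighbors [0, 3, 4, 5, 7, 8], degree = 6.
Handshaking lemma: 2 * 15 = 30.
A tree on 10 vertices has 9 edges. This graph has 15 edges (6 extra). Not a tree.
Number of triangles = 6.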